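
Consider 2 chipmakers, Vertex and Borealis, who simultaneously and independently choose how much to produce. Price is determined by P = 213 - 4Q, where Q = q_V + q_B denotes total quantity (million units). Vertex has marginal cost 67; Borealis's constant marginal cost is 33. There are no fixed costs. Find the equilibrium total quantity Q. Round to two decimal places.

Vertex's profit: π_V = (213 - 4Q)q_V - (67q_V). Setting ∂π_V/∂q_V = 0: 146 - 8q_V - 4(q_B) = 0.
Borealis's profit: π_B = (213 - 4Q)q_B - (33q_B). Setting ∂π_B/∂q_B = 0: 180 - 8q_B - 4(q_V) = 0.
So q_V = (146 - 4q_B)/8 and q_B = (180 - 4q_V)/8.
Solving the pair: q_V = 28/3, q_B = 107/6.
Total output Q = 28/3 + 107/6 = 163/6.

27.17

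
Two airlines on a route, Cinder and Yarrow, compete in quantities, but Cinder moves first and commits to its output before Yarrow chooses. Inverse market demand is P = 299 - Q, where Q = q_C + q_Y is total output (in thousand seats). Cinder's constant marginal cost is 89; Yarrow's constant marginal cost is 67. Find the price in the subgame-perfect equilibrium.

136

Solve by backward induction. Given q_C, the follower Yarrow maximises π_Y = (299 - q_C - q_Y)q_Y - 67q_Y.
Setting the follower's marginal profit to zero, 232 - q_C - 2q_Y = 0, i.e. q_Y = (232 - q_C)/2.
Cinder substitutes q_Y(q_C) into its own profit: π_C = q_C(299 - q_C - (232 - q_C)/2) - 89q_C = (183 - (1/2)q_C)q_C - 89q_C.
Maximising: ∂π_C/∂q_C = 94 - q_C = 0, giving q_C = 94.
Then q_Y = (232 - 94)/2 = 69.
Total output Q = 163, so price P = 299 - 163 = 136.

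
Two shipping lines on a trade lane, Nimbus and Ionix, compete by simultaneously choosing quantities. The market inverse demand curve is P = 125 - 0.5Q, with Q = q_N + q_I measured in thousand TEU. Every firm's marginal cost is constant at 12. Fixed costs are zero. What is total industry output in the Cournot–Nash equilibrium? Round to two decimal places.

150.67

Each firm earns π_i = (125 - 0.5Q)q_i - 12q_i.
Setting ∂π_i/∂q_i = 0 with rivals' quantities fixed: 113 - q_i - (1/2)q_j = 0.
By symmetry each firm produces the same amount; substituting q_j = q_i yields q_i = 113/(3/2) = 226/3.
Total output Q = 226/3 + 226/3 = 452/3.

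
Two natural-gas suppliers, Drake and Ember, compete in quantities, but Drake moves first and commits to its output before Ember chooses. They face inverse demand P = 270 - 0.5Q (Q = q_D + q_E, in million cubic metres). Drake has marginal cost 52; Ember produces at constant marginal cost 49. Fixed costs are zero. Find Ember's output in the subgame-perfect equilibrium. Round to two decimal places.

Solve by backward induction. Given q_D, the follower Ember maximises π_E = (270 - (1/2)q_D - (1/2)q_E)q_E - 49q_E.
Setting the follower's marginal profit to zero, 221 - (1/2)q_D - q_E = 0, i.e. q_E = (221 - (1/2)q_D).
Drake substitutes q_E(q_D) into its own profit: π_D = q_D(270 - (1/2)q_D - (221 - (1/2)q_D)/2) - 52q_D = (319/2 - (1/4)q_D)q_D - 52q_D.
The leader's first-order condition 215/2 - (1/2)q_D = 0 yields q_D = 215.
Then q_E = (221 - (1/2)·215) = 227/2.

113.50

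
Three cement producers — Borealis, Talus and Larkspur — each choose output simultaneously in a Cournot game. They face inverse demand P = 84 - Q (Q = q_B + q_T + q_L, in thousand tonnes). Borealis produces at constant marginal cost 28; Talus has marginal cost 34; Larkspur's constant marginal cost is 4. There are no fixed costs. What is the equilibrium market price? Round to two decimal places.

Borealis's profit: π_B = (84 - Q)q_B - (28q_B). Setting ∂π_B/∂q_B = 0: 56 - 2q_B - (q_T + q_L) = 0.
Talus's first-order condition: 50 - 2q_T - (q_B + q_L) = 0.
Larkspur's profit: π_L = (84 - Q)q_L - (4q_L). Setting ∂π_L/∂q_L = 0: 80 - 2q_L - (q_B + q_T) = 0.
Summing all 3 equations gives 186 − 4Q = 0, hence Q = 93/2.
Back-substituting: q_B = (56 − 93/2) = 19/2, q_T = (50 − 93/2) = 7/2, q_L = (80 − 93/2) = 67/2.
Total output Q = 93/2, so price P = 84 - 93/2 = 75/2.

37.50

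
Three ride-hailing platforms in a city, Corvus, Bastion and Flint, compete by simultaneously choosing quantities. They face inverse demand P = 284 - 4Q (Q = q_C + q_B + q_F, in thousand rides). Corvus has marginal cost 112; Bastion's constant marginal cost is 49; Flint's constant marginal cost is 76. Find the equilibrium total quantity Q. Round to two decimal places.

Corvus's profit: π_C = (284 - 4Q)q_C - (112q_C). Setting ∂π_C/∂q_C = 0: 172 - 8q_C - 4(q_B + q_F) = 0.
Bastion's profit: π_B = (284 - 4Q)q_B - (49q_B). Setting ∂π_B/∂q_B = 0: 235 - 8q_B - 4(q_C + q_F) = 0.
Flint's profit: π_F = (284 - 4Q)q_F - (76q_F). Setting ∂π_F/∂q_F = 0: 208 - 8q_F - 4(q_C + q_B) = 0.
Adding the 3 first-order conditions: 615 − 16Q = 0, so Q = 615/16.
Back-substituting: q_C = (172 − 615/4)/4 = 73/16, q_B = (235 − 615/4)/4 = 325/16, q_F = (208 − 615/4)/4 = 217/16.
Total output Q = 73/16 + 325/16 + 217/16 = 615/16.

38.44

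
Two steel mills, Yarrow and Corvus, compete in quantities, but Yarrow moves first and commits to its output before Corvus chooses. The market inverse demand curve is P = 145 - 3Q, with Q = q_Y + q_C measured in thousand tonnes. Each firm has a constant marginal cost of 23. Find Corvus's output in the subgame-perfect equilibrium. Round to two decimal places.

The follower Corvus best-responds to any q_Y: π_C = (145 - 3Q)q_C - 23q_C.
∂π_C/∂q_C = 122 - 3q_Y - 6q_C = 0 gives the reaction function q_C = (122 - 3q_Y)/6.
The leader anticipates this reaction. Substituting into P = 145 - 3Q gives P = 84 - (3/2)q_Y, so π_Y = (84 - (3/2)q_Y)q_Y - 23q_Y.
Leader FOC: 61 - 3q_Y = 0, so q_Y = 61/3.
Then q_C = (122 - 3·(61/3))/6 = 61/6.

10.17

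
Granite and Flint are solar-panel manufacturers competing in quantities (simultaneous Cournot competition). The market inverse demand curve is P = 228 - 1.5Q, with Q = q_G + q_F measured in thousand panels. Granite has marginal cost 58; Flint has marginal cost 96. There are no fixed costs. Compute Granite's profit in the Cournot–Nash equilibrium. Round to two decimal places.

Granite's profit: π_G = (228 - 1.5Q)q_G - (58q_G). Setting ∂π_G/∂q_G = 0: 170 - 3q_G - (3/2)(q_F) = 0.
Flint's first-order condition: 132 - 3q_F - (3/2)(q_G) = 0.
So q_G = (170 - (3/2)q_F)/3 and q_F = (132 - (3/2)q_G)/3.
Solving the pair: q_G = 416/9, q_F = 188/9.
Price P = 228 - (3/2)·(604/9) = 382/3.
Granite's profit: (382/3 - 58)·(416/9) = 3204.7407.

3204.74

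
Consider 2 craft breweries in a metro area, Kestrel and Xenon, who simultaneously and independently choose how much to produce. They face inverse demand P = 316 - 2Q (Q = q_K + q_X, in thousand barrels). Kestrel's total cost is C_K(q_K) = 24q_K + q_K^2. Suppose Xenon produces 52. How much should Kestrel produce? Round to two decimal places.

31.33

With the rival's output fixed at 52, Kestrel's profit is π_K = (316 - 2·52 - 2q_K)q_K - (24q_K + q_K²) = (212 - 2q_K)q_K - (24q_K + q_K²).
∂π_K/∂q_K = 188 - 6q_K = 0, so q_K = 94/3.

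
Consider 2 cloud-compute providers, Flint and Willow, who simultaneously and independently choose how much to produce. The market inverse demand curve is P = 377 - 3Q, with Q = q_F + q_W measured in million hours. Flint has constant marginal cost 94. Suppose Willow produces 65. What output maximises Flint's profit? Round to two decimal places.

14.67

With the rival's output fixed at 65, Flint's profit is π_F = (377 - 3·65 - 3q_F)q_F - (94q_F) = (182 - 3q_F)q_F - (94q_F).
∂π_F/∂q_F = 88 - 6q_F = 0, so q_F = 44/3.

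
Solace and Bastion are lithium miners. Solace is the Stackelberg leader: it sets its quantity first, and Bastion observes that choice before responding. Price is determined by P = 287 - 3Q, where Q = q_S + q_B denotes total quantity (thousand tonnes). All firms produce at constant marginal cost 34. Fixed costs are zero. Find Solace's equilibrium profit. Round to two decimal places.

2667.04

The follower Bastion best-responds to any q_S: π_B = (287 - 3Q)q_B - 34q_B.
Follower FOC: 253 - 3q_S - 6q_B = 0, so q_B(q_S) = (253 - 3q_S)/6.
Solace substitutes q_B(q_S) into its own profit: π_S = q_S(287 - 3q_S - (253 - 3q_S)/2) - 34q_S = (321/2 - (3/2)q_S)q_S - 34q_S.
The leader's first-order condition 253/2 - 3q_S = 0 yields q_S = 253/6.
Then q_B = (253 - 3·(253/6))/6 = 253/12.
Price P = 287 - 3·(253/4) = 389/4.
Solace's profit: (389/4 - 34)·(253/6) = 2667.0417.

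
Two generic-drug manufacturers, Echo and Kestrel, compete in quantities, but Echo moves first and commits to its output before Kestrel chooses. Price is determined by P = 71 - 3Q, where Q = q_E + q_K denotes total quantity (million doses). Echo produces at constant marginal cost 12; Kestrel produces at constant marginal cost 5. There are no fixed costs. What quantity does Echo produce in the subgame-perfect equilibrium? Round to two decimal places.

Solve by backward induction. Given q_E, the follower Kestrel maximises π_K = (71 - 3q_E - 3q_K)q_K - 5q_K.
∂π_K/∂q_K = 66 - 3q_E - 6q_K = 0 gives the reaction function q_K = (66 - 3q_E)/6.
Echo substitutes q_K(q_E) into its own profit: π_E = q_E(71 - 3q_E - (66 - 3q_E)/2) - 12q_E = (38 - (3/2)q_E)q_E - 12q_E.
Maximising: ∂π_E/∂q_E = 26 - 3q_E = 0, giving q_E = 26/3.
Then q_K = (66 - 3·(26/3))/6 = 20/3.

8.67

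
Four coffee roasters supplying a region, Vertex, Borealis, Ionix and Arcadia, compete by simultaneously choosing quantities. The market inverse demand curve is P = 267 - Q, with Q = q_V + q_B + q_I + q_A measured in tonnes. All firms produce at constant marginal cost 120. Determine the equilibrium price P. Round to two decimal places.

A representative firm's profit is π_i = q_i(267 - Q) - 120q_i.
Setting ∂π_i/∂q_i = 0 with rivals' quantities fixed: 147 - 2q_i - Σ_{j≠i} q_j = 0.
With identical firms every q_j equals q_i, so Σ_{j≠i} q_j = 3q_i and 147 = 5q_i, giving q_i = 147/5.
Total output Q = 588/5, so price P = 267 - 588/5 = 747/5.

149.40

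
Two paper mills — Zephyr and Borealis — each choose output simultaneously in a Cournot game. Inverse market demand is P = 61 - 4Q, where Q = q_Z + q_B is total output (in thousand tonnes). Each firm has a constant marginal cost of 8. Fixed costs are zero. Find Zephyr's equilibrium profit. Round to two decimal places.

A representative firm's profit is π_i = q_i(61 - 4Q) - 8q_i.
First-order condition (treating rivals' output as given): 53 - 8q_i - 4q_j = 0.
With identical firms every q_j equals q_i, so q_j = q_i and 53 = 12q_i, giving q_i = 53/12.
Price P = 61 - 4·(53/6) = 77/3.
Zephyr's profit: (77/3 - 8)·(53/12) = 78.0278.

78.03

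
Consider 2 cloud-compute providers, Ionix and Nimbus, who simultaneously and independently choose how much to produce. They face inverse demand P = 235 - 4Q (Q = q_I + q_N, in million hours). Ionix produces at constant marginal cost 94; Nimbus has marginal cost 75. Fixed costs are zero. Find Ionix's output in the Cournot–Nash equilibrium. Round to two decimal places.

Ionix's profit: π_I = (235 - 4Q)q_I - (94q_I). Setting ∂π_I/∂q_I = 0: 141 - 8q_I - 4(q_N) = 0.
Nimbus's first-order condition: 160 - 8q_N - 4(q_I) = 0.
Best responses: q_I = (141 - 4q_N)/8, q_N = (160 - 4q_I)/8.
Substituting one into the other gives q_I = 61/6 and q_N = 179/12.

10.17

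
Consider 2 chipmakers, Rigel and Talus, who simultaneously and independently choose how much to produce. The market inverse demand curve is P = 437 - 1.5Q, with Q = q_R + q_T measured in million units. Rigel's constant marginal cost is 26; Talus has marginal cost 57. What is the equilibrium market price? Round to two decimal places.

173.33

Rigel's profit: π_R = (437 - 1.5Q)q_R - (26q_R). Setting ∂π_R/∂q_R = 0: 411 - 3q_R - (3/2)(q_T) = 0.
Talus's profit: π_T = (437 - 1.5Q)q_T - (57q_T). Setting ∂π_T/∂q_T = 0: 380 - 3q_T - (3/2)(q_R) = 0.
Rearranging gives the reaction functions q_R = (411 - (3/2)q_T)/3 and q_T = (380 - (3/2)q_R)/3.
Solving the pair: q_R = 884/9, q_T = 698/9.
Total output Q = 1582/9, so price P = 437 - (3/2)·(1582/9) = 520/3.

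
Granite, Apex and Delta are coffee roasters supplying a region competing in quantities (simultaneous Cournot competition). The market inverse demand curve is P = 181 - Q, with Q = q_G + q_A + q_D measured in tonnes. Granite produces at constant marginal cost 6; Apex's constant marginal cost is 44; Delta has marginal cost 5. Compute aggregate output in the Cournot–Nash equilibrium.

Granite's profit: π_G = (181 - Q)q_G - (6q_G). Setting ∂π_G/∂q_G = 0: 175 - 2q_G - (q_A + q_D) = 0.
Apex's first-order condition: 137 - 2q_A - (q_G + q_D) = 0.
Delta's profit: π_D = (181 - Q)q_D - (5q_D). Setting ∂π_D/∂q_D = 0: 176 - 2q_D - (q_G + q_A) = 0.
Adding the 3 conditions: 488 − 2Q − 2Q = 0, i.e. Q = 122.
Back-substituting: q_G = (175 − 122) = 53, q_A = (137 − 122) = 15, q_D = (176 − 122) = 54.
Total output Q = 53 + 15 + 54 = 122.

122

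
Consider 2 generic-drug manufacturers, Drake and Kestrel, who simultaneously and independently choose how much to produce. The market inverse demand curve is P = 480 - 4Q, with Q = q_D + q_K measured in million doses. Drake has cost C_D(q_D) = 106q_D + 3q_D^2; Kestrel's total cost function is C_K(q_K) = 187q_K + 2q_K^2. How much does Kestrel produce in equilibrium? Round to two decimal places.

Drake's profit: π_D = (480 - 4Q)q_D - (106q_D + 3q_D²). Setting ∂π_D/∂q_D = 0: 374 - 14q_D - 4(q_K) = 0.
Kestrel's first-order condition: 293 - 12q_K - 4(q_D) = 0.
So q_D = (374 - 4q_K)/14 and q_K = (293 - 4q_D)/12.
Solving the pair: q_D = 829/38, q_K = 1303/76.

17.14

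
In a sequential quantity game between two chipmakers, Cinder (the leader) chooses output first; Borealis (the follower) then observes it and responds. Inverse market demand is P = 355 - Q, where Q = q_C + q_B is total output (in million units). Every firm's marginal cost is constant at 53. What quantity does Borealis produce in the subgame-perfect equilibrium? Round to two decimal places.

The follower Borealis best-responds to any q_C: π_B = (355 - Q)q_B - 53q_B.
∂π_B/∂q_B = 302 - q_C - 2q_B = 0 gives the reaction function q_B = (302 - q_C)/2.
The leader anticipates this reaction. Substituting into P = 355 - Q gives P = 204 - (1/2)q_C, so π_C = (204 - (1/2)q_C)q_C - 53q_C.
Leader FOC: 151 - q_C = 0, so q_C = 151.
Then q_B = (302 - 151)/2 = 151/2.

75.50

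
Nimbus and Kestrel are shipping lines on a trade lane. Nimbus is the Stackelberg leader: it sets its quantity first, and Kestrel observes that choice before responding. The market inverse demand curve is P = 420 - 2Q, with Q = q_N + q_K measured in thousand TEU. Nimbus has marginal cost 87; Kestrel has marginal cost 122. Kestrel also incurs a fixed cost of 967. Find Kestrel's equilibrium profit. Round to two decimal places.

The follower Kestrel best-responds to any q_N: π_K = (420 - 2Q)q_K - 122q_K.
Setting the follower's marginal profit to zero, 298 - 2q_N - 4q_K = 0, i.e. q_K = (298 - 2q_N)/4.
Nimbus substitutes q_K(q_N) into its own profit: π_N = q_N(420 - 2q_N - (298 - 2q_N)/2) - 87q_N = (271 - q_N)q_N - 87q_N.
Leader FOC: 184 - 2q_N = 0, so q_N = 92.
Then q_K = (298 - 2·92)/4 = 57/2.
Price P = 420 - 2·(241/2) = 179.
Kestrel's profit: (179 - 122)·(57/2) - 967 = 1315/2.

657.50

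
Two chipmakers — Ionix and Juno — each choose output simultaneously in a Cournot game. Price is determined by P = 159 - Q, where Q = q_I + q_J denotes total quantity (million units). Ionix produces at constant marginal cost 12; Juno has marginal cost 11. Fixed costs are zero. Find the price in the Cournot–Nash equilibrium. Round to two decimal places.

Ionix's profit: π_I = (159 - Q)q_I - (12q_I). Setting ∂π_I/∂q_I = 0: 147 - 2q_I - (q_J) = 0.
Juno's first-order condition: 148 - 2q_J - (q_I) = 0.
Best responses: q_I = (147 - q_J)/2, q_J = (148 - q_I)/2.
Substituting one into the other gives q_I = 146/3 and q_J = 149/3.
Total output Q = 295/3, so price P = 159 - 295/3 = 182/3.

60.67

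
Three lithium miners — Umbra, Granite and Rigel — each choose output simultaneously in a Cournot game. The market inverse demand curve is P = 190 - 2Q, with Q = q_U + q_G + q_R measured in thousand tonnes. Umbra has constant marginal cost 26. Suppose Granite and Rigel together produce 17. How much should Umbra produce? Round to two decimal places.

32.50

With rivals' combined output fixed at 17, Umbra's profit is π_U = (190 - 2·17 - 2q_U)q_U - (26q_U) = (156 - 2q_U)q_U - (26q_U).
∂π_U/∂q_U = 130 - 4q_U = 0, so q_U = 65/2.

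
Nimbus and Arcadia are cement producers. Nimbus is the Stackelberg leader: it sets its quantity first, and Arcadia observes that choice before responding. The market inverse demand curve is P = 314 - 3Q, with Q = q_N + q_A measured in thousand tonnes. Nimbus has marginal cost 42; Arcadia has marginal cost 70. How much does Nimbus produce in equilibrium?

The follower Arcadia best-responds to any q_N: π_A = (314 - 3Q)q_A - 70q_A.
Follower FOC: 244 - 3q_N - 6q_A = 0, so q_A(q_N) = (244 - 3q_N)/6.
Nimbus substitutes q_A(q_N) into its own profit: π_N = q_N(314 - 3q_N - (244 - 3q_N)/2) - 42q_N = (192 - (3/2)q_N)q_N - 42q_N.
The leader's first-order condition 150 - 3q_N = 0 yields q_N = 50.
Then q_A = (244 - 3·50)/6 = 47/3.

50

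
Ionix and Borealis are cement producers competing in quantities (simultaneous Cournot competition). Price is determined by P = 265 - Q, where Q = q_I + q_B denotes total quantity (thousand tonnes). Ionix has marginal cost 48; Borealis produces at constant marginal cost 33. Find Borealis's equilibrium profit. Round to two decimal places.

Ionix's profit: π_I = (265 - Q)q_I - (48q_I). Setting ∂π_I/∂q_I = 0: 217 - 2q_I - (q_B) = 0.
Borealis's first-order condition: 232 - 2q_B - (q_I) = 0.
Rearranging gives the reaction functions q_I = (217 - q_B)/2 and q_B = (232 - q_I)/2.
Substituting one into the other gives q_I = 202/3 and q_B = 247/3.
Price P = 265 - 449/3 = 346/3.
Borealis's profit: (346/3 - 33)·(247/3) = 6778.7778.

6778.78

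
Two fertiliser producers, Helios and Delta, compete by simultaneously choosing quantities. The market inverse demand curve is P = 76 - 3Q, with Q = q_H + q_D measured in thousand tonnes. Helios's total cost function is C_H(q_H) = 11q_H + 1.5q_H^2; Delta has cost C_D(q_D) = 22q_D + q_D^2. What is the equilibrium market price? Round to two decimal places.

45.10

Helios's profit: π_H = (76 - 3Q)q_H - (11q_H + (3/2)q_H²). Setting ∂π_H/∂q_H = 0: 65 - 9q_H - 3(q_D) = 0.
Delta's profit: π_D = (76 - 3Q)q_D - (22q_D + q_D²). Setting ∂π_D/∂q_D = 0: 54 - 8q_D - 3(q_H) = 0.
So q_H = (65 - 3q_D)/9 and q_D = (54 - 3q_H)/8.
Solving the pair: q_H = 358/63, q_D = 97/21.
Total output Q = 649/63, so price P = 76 - 3·(649/63) = 947/21.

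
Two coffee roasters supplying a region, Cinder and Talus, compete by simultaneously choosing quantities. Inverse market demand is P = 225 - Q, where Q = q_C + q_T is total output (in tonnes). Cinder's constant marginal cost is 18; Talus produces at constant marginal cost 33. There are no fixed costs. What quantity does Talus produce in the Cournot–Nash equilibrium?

59

Cinder's profit: π_C = (225 - Q)q_C - (18q_C). Setting ∂π_C/∂q_C = 0: 207 - 2q_C - (q_T) = 0.
Talus's first-order condition: 192 - 2q_T - (q_C) = 0.
Best responses: q_C = (207 - q_T)/2, q_T = (192 - q_C)/2.
Solving the pair: q_C = 74, q_T = 59.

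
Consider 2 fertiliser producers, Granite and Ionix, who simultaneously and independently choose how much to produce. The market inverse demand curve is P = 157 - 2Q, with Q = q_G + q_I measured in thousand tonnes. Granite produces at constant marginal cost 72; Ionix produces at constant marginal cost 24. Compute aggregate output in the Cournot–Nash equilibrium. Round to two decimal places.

36.33

Granite's profit: π_G = (157 - 2Q)q_G - (72q_G). Setting ∂π_G/∂q_G = 0: 85 - 4q_G - 2(q_I) = 0.
Ionix's profit: π_I = (157 - 2Q)q_I - (24q_I). Setting ∂π_I/∂q_I = 0: 133 - 4q_I - 2(q_G) = 0.
Best responses: q_G = (85 - 2q_I)/4, q_I = (133 - 2q_G)/4.
Substituting one into the other gives q_G = 37/6 and q_I = 181/6.
Total output Q = 37/6 + 181/6 = 109/3.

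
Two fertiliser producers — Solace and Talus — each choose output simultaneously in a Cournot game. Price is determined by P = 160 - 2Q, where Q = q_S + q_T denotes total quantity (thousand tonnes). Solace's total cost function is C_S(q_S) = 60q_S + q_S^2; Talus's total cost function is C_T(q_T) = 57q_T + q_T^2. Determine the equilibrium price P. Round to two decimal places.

Solace's profit: π_S = (160 - 2Q)q_S - (60q_S + q_S²). Setting ∂π_S/∂q_S = 0: 100 - 6q_S - 2(q_T) = 0.
Talus's first-order condition: 103 - 6q_T - 2(q_S) = 0.
So q_S = (100 - 2q_T)/6 and q_T = (103 - 2q_S)/6.
Substituting one into the other gives q_S = 197/16 and q_T = 209/16.
Total output Q = 203/8, so price P = 160 - 2·(203/8) = 437/4.

109.25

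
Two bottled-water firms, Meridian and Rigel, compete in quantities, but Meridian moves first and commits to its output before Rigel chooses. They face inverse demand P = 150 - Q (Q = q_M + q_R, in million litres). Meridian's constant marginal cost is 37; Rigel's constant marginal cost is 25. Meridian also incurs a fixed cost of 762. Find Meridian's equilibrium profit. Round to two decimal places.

The follower Rigel best-responds to any q_M: π_R = (150 - Q)q_R - 25q_R.
∂π_R/∂q_R = 125 - q_M - 2q_R = 0 gives the reaction function q_R = (125 - q_M)/2.
Meridian substitutes q_R(q_M) into its own profit: π_M = q_M(150 - q_M - (125 - q_M)/2) - 37q_M = (175/2 - (1/2)q_M)q_M - 37q_M.
Maximising: ∂π_M/∂q_M = 101/2 - q_M = 0, giving q_M = 101/2.
Then q_R = (125 - 101/2)/2 = 149/4.
Price P = 150 - 351/4 = 249/4.
Meridian's profit: (249/4 - 37)·(101/2) - 762 = 513.1250.

513.13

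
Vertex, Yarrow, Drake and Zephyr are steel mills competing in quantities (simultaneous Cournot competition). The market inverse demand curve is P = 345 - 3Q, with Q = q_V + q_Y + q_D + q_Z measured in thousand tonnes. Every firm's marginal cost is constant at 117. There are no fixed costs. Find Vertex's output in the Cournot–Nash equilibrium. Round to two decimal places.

15.20

A representative firm's profit is π_i = q_i(345 - 3Q) - 117q_i.
First-order condition (treating rivals' output as given): 228 - 6q_i - 3·Σ_{j≠i} q_j = 0.
With identical firms every q_j equals q_i, so Σ_{j≠i} q_j = 3q_i and 228 = 15q_i, giving q_i = 76/5.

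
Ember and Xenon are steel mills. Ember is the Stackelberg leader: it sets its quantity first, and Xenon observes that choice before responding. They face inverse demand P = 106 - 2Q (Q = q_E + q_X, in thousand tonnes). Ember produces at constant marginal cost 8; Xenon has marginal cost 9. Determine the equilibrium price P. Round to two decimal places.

32.75

The follower Xenon best-responds to any q_E: π_X = (106 - 2Q)q_X - 9q_X.
Follower FOC: 97 - 2q_E - 4q_X = 0, so q_X(q_E) = (97 - 2q_E)/4.
Ember substitutes q_X(q_E) into its own profit: π_E = q_E(106 - 2q_E - (97 - 2q_E)/2) - 8q_E = (115/2 - q_E)q_E - 8q_E.
Leader FOC: 99/2 - 2q_E = 0, so q_E = 99/4.
Then q_X = (97 - 2·(99/4))/4 = 95/8.
Total output Q = 293/8, so price P = 106 - 2·(293/8) = 131/4.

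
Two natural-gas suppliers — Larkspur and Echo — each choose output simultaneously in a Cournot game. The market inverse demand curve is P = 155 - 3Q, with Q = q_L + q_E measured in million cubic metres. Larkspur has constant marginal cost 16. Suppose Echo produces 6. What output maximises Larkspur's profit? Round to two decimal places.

20.17

With the rival's output fixed at 6, Larkspur's profit is π_L = (155 - 3·6 - 3q_L)q_L - (16q_L) = (137 - 3q_L)q_L - (16q_L).
∂π_L/∂q_L = 121 - 6q_L = 0, so q_L = 121/6.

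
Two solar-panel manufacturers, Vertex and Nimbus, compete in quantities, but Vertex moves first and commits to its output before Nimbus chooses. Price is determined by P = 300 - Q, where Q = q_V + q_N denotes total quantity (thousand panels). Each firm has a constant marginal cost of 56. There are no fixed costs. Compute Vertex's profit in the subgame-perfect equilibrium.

Solve by backward induction. Given q_V, the follower Nimbus maximises π_N = (300 - q_V - q_N)q_N - 56q_N.
Setting the follower's marginal profit to zero, 244 - q_V - 2q_N = 0, i.e. q_N = (244 - q_V)/2.
Vertex substitutes q_N(q_V) into its own profit: π_V = q_V(300 - q_V - (244 - q_V)/2) - 56q_V = (178 - (1/2)q_V)q_V - 56q_V.
Leader FOC: 122 - q_V = 0, so q_V = 122.
Then q_N = (244 - 122)/2 = 61.
Price P = 300 - 183 = 117.
Vertex's profit: (117 - 56)·122 = 7442.

7442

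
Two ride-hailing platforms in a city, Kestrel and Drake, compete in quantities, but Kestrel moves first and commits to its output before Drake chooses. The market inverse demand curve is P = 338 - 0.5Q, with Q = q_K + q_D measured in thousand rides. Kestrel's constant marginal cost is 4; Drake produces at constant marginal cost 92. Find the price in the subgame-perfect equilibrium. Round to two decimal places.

109.50

Solve by backward induction. Given q_K, the follower Drake maximises π_D = (338 - (1/2)q_K - (1/2)q_D)q_D - 92q_D.
Setting the follower's marginal profit to zero, 246 - (1/2)q_K - q_D = 0, i.e. q_D = (246 - (1/2)q_K).
The leader anticipates this reaction. Substituting into P = 338 - 0.5Q gives P = 215 - (1/4)q_K, so π_K = (215 - (1/4)q_K)q_K - 4q_K.
Maximising: ∂π_K/∂q_K = 211 - (1/2)q_K = 0, giving q_K = 422.
Then q_D = (246 - (1/2)·422) = 35.
Total output Q = 457, so price P = 338 - (1/2)·457 = 219/2.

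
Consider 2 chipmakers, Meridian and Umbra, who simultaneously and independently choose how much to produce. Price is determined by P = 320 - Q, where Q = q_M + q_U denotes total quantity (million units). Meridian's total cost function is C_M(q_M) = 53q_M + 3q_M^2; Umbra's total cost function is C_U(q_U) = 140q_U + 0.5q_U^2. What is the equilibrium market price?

Meridian's profit: π_M = (320 - Q)q_M - (53q_M + 3q_M²). Setting ∂π_M/∂q_M = 0: 267 - 8q_M - (q_U) = 0.
Umbra's profit: π_U = (320 - Q)q_U - (140q_U + (1/2)q_U²). Setting ∂π_U/∂q_U = 0: 180 - 3q_U - (q_M) = 0.
So q_M = (267 - q_U)/8 and q_U = (180 - q_M)/3.
Substituting one into the other gives q_M = 27 and q_U = 51.
Total output Q = 78, so price P = 320 - 78 = 242.

242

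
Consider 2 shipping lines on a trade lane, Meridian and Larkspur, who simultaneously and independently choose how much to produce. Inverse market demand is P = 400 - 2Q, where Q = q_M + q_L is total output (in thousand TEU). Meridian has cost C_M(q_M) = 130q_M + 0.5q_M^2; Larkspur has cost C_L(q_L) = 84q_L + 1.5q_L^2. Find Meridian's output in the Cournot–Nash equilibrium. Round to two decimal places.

Meridian's profit: π_M = (400 - 2Q)q_M - (130q_M + (1/2)q_M²). Setting ∂π_M/∂q_M = 0: 270 - 5q_M - 2(q_L) = 0.
Larkspur's first-order condition: 316 - 7q_L - 2(q_M) = 0.
So q_M = (270 - 2q_L)/5 and q_L = (316 - 2q_M)/7.
Substituting one into the other gives q_M = 1258/31 and q_L = 1040/31.

40.58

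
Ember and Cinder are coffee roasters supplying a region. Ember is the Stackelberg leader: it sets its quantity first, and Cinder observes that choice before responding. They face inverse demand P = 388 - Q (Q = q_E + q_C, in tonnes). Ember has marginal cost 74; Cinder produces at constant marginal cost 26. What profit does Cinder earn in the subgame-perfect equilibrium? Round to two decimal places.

The follower Cinder best-responds to any q_E: π_C = (388 - Q)q_C - 26q_C.
Follower FOC: 362 - q_E - 2q_C = 0, so q_C(q_E) = (362 - q_E)/2.
The leader anticipates this reaction. Substituting into P = 388 - Q gives P = 207 - (1/2)q_E, so π_E = (207 - (1/2)q_E)q_E - 74q_E.
Maximising: ∂π_E/∂q_E = 133 - q_E = 0, giving q_E = 133.
Then q_C = (362 - 133)/2 = 229/2.
Price P = 388 - 495/2 = 281/2.
Cinder's profit: (281/2 - 26)·(229/2) = 13110.2500.

13110.25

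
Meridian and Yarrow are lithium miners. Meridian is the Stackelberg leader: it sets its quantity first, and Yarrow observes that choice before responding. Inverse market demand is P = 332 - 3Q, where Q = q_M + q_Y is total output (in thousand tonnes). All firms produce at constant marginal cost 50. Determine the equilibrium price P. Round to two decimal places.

Solve by backward induction. Given q_M, the follower Yarrow maximises π_Y = (332 - 3q_M - 3q_Y)q_Y - 50q_Y.
∂π_Y/∂q_Y = 282 - 3q_M - 6q_Y = 0 gives the reaction function q_Y = (282 - 3q_M)/6.
Meridian substitutes q_Y(q_M) into its own profit: π_M = q_M(332 - 3q_M - (282 - 3q_M)/2) - 50q_M = (191 - (3/2)q_M)q_M - 50q_M.
The leader's first-order condition 141 - 3q_M = 0 yields q_M = 47.
Then q_Y = (282 - 3·47)/6 = 47/2.
Total output Q = 141/2, so price P = 332 - 3·(141/2) = 241/2.

120.50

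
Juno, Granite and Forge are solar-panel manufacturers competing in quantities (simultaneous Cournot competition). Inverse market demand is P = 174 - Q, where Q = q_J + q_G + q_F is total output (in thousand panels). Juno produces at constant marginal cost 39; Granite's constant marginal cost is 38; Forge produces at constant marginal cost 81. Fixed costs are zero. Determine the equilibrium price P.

83

Juno's profit: π_J = (174 - Q)q_J - (39q_J). Setting ∂π_J/∂q_J = 0: 135 - 2q_J - (q_G + q_F) = 0.
Granite's first-order condition: 136 - 2q_G - (q_J + q_F) = 0.
Forge's first-order condition: 93 - 2q_F - (q_J + q_G) = 0.
Adding the 3 conditions: 364 − 2Q − 2Q = 0, i.e. Q = 91.
Back-substituting: q_J = (135 − 91) = 44, q_G = (136 − 91) = 45, q_F = (93 − 91) = 2.
Total output Q = 91, so price P = 174 - 91 = 83.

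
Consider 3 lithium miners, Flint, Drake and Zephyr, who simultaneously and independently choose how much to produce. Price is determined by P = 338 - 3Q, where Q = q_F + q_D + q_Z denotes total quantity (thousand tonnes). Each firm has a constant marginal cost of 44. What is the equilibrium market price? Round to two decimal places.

117.50

A representative firm's profit is π_i = q_i(338 - 3Q) - 44q_i.
Setting ∂π_i/∂q_i = 0 with rivals' quantities fixed: 294 - 6q_i - 3·Σ_{j≠i} q_j = 0.
With identical firms every q_j equals q_i, so Σ_{j≠i} q_j = 2q_i and 294 = 12q_i, giving q_i = 49/2.
Total output Q = 147/2, so price P = 338 - 3·(147/2) = 235/2.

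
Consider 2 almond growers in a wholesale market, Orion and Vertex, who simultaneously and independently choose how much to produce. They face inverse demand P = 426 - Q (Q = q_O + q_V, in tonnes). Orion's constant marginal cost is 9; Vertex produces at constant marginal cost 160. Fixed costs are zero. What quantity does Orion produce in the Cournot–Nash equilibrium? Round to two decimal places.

Orion's profit: π_O = (426 - Q)q_O - (9q_O). Setting ∂π_O/∂q_O = 0: 417 - 2q_O - (q_V) = 0.
Vertex's profit: π_V = (426 - Q)q_V - (160q_V). Setting ∂π_V/∂q_V = 0: 266 - 2q_V - (q_O) = 0.
Best responses: q_O = (417 - q_V)/2, q_V = (266 - q_O)/2.
Solving the pair: q_O = 568/3, q_V = 115/3.

189.33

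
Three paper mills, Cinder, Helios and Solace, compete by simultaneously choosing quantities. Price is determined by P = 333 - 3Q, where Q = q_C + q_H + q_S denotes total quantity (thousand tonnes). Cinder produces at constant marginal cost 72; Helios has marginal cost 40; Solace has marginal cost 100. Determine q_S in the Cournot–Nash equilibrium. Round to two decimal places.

Cinder's profit: π_C = (333 - 3Q)q_C - (72q_C). Setting ∂π_C/∂q_C = 0: 261 - 6q_C - 3(q_H + q_S) = 0.
Helios's first-order condition: 293 - 6q_H - 3(q_C + q_S) = 0.
Solace's first-order condition: 233 - 6q_S - 3(q_C + q_H) = 0.
Adding the 3 first-order conditions: 787 − 12Q = 0, so Q = 787/12.
Back-substituting: q_C = (261 − 787/4)/3 = 257/12, q_H = (293 − 787/4)/3 = 385/12, q_S = (233 − 787/4)/3 = 145/12.

12.08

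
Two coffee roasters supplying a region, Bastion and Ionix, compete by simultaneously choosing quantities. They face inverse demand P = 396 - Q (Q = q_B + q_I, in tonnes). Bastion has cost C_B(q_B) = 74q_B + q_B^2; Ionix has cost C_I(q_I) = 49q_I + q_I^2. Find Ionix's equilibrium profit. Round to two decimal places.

Bastion's profit: π_B = (396 - Q)q_B - (74q_B + q_B²). Setting ∂π_B/∂q_B = 0: 322 - 4q_B - (q_I) = 0.
Ionix's first-order condition: 347 - 4q_I - (q_B) = 0.
Best responses: q_B = (322 - q_I)/4, q_I = (347 - q_B)/4.
Substituting one into the other gives q_B = 941/15 and q_I = 1066/15.
Price P = 396 - 669/5 = 1311/5.
Ionix's profit: (1311/5)·(1066/15) - 49·(1066/15) - (1066/15)² = 10100.9422.

10100.94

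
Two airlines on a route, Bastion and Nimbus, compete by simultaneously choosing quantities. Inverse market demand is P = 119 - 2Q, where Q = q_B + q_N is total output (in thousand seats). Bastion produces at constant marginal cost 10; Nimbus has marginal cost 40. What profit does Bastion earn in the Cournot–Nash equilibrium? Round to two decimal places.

Bastion's profit: π_B = (119 - 2Q)q_B - (10q_B). Setting ∂π_B/∂q_B = 0: 109 - 4q_B - 2(q_N) = 0.
Nimbus's first-order condition: 79 - 4q_N - 2(q_B) = 0.
Rearranging gives the reaction functions q_B = (109 - 2q_N)/4 and q_N = (79 - 2q_B)/4.
Substituting one into the other gives q_B = 139/6 and q_N = 49/6.
Price P = 119 - 2·(94/3) = 169/3.
Bastion's profit: (169/3 - 10)·(139/6) = 1073.3889.

1073.39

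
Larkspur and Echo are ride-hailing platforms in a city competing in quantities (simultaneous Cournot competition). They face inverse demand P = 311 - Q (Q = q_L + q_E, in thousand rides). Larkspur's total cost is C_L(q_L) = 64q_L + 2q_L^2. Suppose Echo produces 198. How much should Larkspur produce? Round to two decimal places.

With the rival's output fixed at 198, Larkspur's profit is π_L = (311 - 198 - q_L)q_L - (64q_L + 2q_L²) = (113 - q_L)q_L - (64q_L + 2q_L²).
∂π_L/∂q_L = 49 - 6q_L = 0, so q_L = 49/6.

8.17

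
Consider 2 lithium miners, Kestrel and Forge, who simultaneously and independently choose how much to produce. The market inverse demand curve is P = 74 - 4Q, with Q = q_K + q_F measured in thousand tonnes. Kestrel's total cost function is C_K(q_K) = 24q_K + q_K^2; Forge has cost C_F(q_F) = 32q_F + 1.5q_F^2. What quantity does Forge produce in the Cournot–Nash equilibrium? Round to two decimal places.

Kestrel's profit: π_K = (74 - 4Q)q_K - (24q_K + q_K²). Setting ∂π_K/∂q_K = 0: 50 - 10q_K - 4(q_F) = 0.
Forge's profit: π_F = (74 - 4Q)q_F - (32q_F + (3/2)q_F²). Setting ∂π_F/∂q_F = 0: 42 - 11q_F - 4(q_K) = 0.
Rearranging gives the reaction functions q_K = (50 - 4q_F)/10 and q_F = (42 - 4q_K)/11.
Solving the pair: q_K = 191/47, q_F = 110/47.

2.34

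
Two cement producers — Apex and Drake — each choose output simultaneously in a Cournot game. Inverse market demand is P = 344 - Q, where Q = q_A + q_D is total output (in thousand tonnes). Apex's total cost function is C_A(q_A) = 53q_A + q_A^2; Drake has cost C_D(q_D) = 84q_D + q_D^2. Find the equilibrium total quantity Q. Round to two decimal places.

Apex's profit: π_A = (344 - Q)q_A - (53q_A + q_A²). Setting ∂π_A/∂q_A = 0: 291 - 4q_A - (q_D) = 0.
Drake's profit: π_D = (344 - Q)q_D - (84q_D + q_D²). Setting ∂π_D/∂q_D = 0: 260 - 4q_D - (q_A) = 0.
So q_A = (291 - q_D)/4 and q_D = (260 - q_A)/4.
Solving the pair: q_A = 904/15, q_D = 749/15.
Total output Q = 904/15 + 749/15 = 551/5.

110.20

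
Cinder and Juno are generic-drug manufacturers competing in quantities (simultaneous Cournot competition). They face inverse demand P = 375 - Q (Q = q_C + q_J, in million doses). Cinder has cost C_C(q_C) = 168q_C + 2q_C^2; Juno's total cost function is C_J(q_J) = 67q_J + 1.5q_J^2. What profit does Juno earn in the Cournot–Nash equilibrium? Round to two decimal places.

8005.00

Cinder's profit: π_C = (375 - Q)q_C - (168q_C + 2q_C²). Setting ∂π_C/∂q_C = 0: 207 - 6q_C - (q_J) = 0.
Juno's profit: π_J = (375 - Q)q_J - (67q_J + (3/2)q_J²). Setting ∂π_J/∂q_J = 0: 308 - 5q_J - (q_C) = 0.
So q_C = (207 - q_J)/6 and q_J = (308 - q_C)/5.
Substituting one into the other gives q_C = 727/29 and q_J = 1641/29.
Price P = 375 - 81.6552 = 293.3448.
Juno's profit: 293.3448·(1641/29) - 67·(1641/29) - (3/2)(1641/29)² = 8004.9970.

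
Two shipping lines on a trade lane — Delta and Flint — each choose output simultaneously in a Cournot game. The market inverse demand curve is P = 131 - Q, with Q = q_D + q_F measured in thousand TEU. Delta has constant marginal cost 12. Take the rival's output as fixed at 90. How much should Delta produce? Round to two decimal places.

14.50

With the rival's output fixed at 90, Delta's profit is π_D = (131 - 90 - q_D)q_D - (12q_D) = (41 - q_D)q_D - (12q_D).
∂π_D/∂q_D = 29 - 2q_D = 0, so q_D = 29/2.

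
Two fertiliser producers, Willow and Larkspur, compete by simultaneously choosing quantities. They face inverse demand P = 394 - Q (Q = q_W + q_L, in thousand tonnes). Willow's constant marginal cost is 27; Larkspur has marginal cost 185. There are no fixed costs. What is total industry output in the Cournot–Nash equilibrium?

192

Willow's profit: π_W = (394 - Q)q_W - (27q_W). Setting ∂π_W/∂q_W = 0: 367 - 2q_W - (q_L) = 0.
Larkspur's first-order condition: 209 - 2q_L - (q_W) = 0.
Rearranging gives the reaction functions q_W = (367 - q_L)/2 and q_L = (209 - q_W)/2.
Substituting one into the other gives q_W = 175 and q_L = 17.
Total output Q = 175 + 17 = 192.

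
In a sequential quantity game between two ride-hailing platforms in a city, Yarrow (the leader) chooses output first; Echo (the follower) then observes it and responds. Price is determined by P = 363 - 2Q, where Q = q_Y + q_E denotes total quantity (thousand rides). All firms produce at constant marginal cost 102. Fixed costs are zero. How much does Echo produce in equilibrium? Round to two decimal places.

The follower Echo best-responds to any q_Y: π_E = (363 - 2Q)q_E - 102q_E.
Follower FOC: 261 - 2q_Y - 4q_E = 0, so q_E(q_Y) = (261 - 2q_Y)/4.
Yarrow substitutes q_E(q_Y) into its own profit: π_Y = q_Y(363 - 2q_Y - (261 - 2q_Y)/2) - 102q_Y = (465/2 - q_Y)q_Y - 102q_Y.
The leader's first-order condition 261/2 - 2q_Y = 0 yields q_Y = 261/4.
Then q_E = (261 - 2·(261/4))/4 = 261/8.

32.63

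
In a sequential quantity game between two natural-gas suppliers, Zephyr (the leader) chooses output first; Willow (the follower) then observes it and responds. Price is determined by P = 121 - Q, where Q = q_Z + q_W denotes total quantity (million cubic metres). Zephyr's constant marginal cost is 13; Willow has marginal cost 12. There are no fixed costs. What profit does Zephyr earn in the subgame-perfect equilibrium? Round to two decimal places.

Solve by backward induction. Given q_Z, the follower Willow maximises π_W = (121 - q_Z - q_W)q_W - 12q_W.
Setting the follower's marginal profit to zero, 109 - q_Z - 2q_W = 0, i.e. q_W = (109 - q_Z)/2.
The leader anticipates this reaction. Substituting into P = 121 - Q gives P = 133/2 - (1/2)q_Z, so π_Z = (133/2 - (1/2)q_Z)q_Z - 13q_Z.
The leader's first-order condition 107/2 - q_Z = 0 yields q_Z = 107/2.
Then q_W = (109 - 107/2)/2 = 111/4.
Price P = 121 - 325/4 = 159/4.
Zephyr's profit: (159/4 - 13)·(107/2) = 1431.1250.

1431.13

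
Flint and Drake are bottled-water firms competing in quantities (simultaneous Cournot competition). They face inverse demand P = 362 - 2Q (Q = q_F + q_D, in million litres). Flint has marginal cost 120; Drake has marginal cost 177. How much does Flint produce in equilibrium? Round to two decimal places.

49.83

Flint's profit: π_F = (362 - 2Q)q_F - (120q_F). Setting ∂π_F/∂q_F = 0: 242 - 4q_F - 2(q_D) = 0.
Drake's first-order condition: 185 - 4q_D - 2(q_F) = 0.
Best responses: q_F = (242 - 2q_D)/4, q_D = (185 - 2q_F)/4.
Solving the pair: q_F = 299/6, q_D = 64/3.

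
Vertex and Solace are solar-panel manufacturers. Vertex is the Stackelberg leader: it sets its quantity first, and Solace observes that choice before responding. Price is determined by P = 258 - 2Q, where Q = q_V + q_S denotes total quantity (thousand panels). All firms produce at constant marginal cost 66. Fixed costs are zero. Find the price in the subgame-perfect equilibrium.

114

Solve by backward induction. Given q_V, the follower Solace maximises π_S = (258 - 2q_V - 2q_S)q_S - 66q_S.
Setting the follower's marginal profit to zero, 192 - 2q_V - 4q_S = 0, i.e. q_S = (192 - 2q_V)/4.
The leader anticipates this reaction. Substituting into P = 258 - 2Q gives P = 162 - q_V, so π_V = (162 - q_V)q_V - 66q_V.
Maximising: ∂π_V/∂q_V = 96 - 2q_V = 0, giving q_V = 48.
Then q_S = (192 - 2·48)/4 = 24.
Total output Q = 72, so price P = 258 - 2·72 = 114.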